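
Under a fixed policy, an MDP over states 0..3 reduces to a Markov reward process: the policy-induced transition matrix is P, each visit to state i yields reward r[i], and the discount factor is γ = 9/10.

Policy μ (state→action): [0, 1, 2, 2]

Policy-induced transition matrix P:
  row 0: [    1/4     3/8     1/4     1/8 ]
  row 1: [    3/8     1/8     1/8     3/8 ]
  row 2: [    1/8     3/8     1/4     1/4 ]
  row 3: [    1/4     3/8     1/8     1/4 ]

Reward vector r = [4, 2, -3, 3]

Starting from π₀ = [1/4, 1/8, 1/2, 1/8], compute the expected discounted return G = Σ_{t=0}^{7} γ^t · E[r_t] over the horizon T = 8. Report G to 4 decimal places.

t=0: π = [0.2500, 0.1250, 0.5000, 0.1250], E[r] = 0.1250, γ^t·E[r] = 0.125000, running G = 0.125000
t=1: π = [0.2031, 0.3438, 0.2188, 0.2344], E[r] = 1.5469, γ^t·E[r] = 1.392188, running G = 1.517188
t=2: π = [0.2656, 0.2891, 0.1777, 0.2676], E[r] = 1.9102, γ^t·E[r] = 1.547227, running G = 3.064414
t=3: π = [0.2639, 0.3027, 0.1804, 0.2529], E[r] = 1.8787, γ^t·E[r] = 1.369545, running G = 4.433959
t=4: π = [0.2653, 0.2993, 0.1805, 0.2549], E[r] = 1.8827, γ^t·E[r] = 1.235253, running G = 5.669212
t=5: π = [0.2648, 0.3002, 0.1807, 0.2543], E[r] = 1.8803, γ^t·E[r] = 1.110300, running G = 6.779512
t=6: π = [0.2649, 0.3000, 0.1807, 0.2544], E[r] = 1.8808, γ^t·E[r] = 0.999530, running G = 7.779041
t=7: π = [0.2649, 0.3000, 0.1807, 0.2544], E[r] = 1.8807, γ^t·E[r] = 0.899522, running G = 8.678563

G = 8.6786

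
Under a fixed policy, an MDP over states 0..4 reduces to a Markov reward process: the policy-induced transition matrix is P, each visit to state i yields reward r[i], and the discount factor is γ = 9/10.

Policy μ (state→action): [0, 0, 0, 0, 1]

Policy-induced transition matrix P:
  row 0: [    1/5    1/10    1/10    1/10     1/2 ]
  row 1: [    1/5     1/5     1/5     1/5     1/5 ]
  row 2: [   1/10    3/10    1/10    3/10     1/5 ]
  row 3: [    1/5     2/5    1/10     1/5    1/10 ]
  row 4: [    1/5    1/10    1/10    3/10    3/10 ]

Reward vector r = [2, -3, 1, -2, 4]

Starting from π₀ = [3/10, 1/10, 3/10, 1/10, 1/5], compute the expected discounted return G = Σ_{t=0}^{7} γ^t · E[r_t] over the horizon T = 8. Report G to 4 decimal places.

t=0: π = [0.3000, 0.1000, 0.3000, 0.1000, 0.2000], E[r] = 1.2000, γ^t·E[r] = 1.200000, running G = 1.200000
t=1: π = [0.1700, 0.2000, 0.1100, 0.2200, 0.3000], E[r] = 0.6100, γ^t·E[r] = 0.549000, running G = 1.749000
t=2: π = [0.1890, 0.2080, 0.1200, 0.2240, 0.2590], E[r] = 0.4620, γ^t·E[r] = 0.374220, running G = 2.123220
t=3: π = [0.1880, 0.2120, 0.1208, 0.2190, 0.2602], E[r] = 0.4636, γ^t·E[r] = 0.337964, running G = 2.461184
t=4: π = [0.1879, 0.2111, 0.1212, 0.2193, 0.2605], E[r] = 0.4673, γ^t·E[r] = 0.306622, running G = 2.767806
t=5: π = [0.1879, 0.2111, 0.1211, 0.2194, 0.2605], E[r] = 0.4667, γ^t·E[r] = 0.275576, running G = 3.043382
t=6: π = [0.1879, 0.2111, 0.1211, 0.2194, 0.2605], E[r] = 0.4666, γ^t·E[r] = 0.247973, running G = 3.291355
t=7: π = [0.1879, 0.2111, 0.1211, 0.2194, 0.2605], E[r] = 0.4666, γ^t·E[r] = 0.223179, running G = 3.514534

G = 3.5145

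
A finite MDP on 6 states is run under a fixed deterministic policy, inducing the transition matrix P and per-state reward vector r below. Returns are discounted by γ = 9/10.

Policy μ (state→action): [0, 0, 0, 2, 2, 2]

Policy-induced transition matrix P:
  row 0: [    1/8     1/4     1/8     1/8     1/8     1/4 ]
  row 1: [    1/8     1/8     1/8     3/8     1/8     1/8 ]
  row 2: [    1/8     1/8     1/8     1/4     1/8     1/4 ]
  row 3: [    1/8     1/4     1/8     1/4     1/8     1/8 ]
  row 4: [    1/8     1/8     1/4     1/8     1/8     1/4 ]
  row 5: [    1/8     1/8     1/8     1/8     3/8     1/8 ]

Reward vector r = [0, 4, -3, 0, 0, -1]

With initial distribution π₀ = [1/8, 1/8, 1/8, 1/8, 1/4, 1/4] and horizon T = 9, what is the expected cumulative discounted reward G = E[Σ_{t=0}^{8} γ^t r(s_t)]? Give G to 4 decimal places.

t=0: π = [0.1250, 0.1250, 0.1250, 0.1250, 0.2500, 0.2500], E[r] = -0.1250, γ^t·E[r] = -0.125000, running G = -0.125000
t=1: π = [0.1250, 0.1563, 0.1563, 0.1875, 0.1875, 0.1875], E[r] = -0.0313, γ^t·E[r] = -0.028125, running G = -0.153125
t=2: π = [0.1250, 0.1641, 0.1484, 0.2070, 0.1719, 0.1836], E[r] = 0.0273, γ^t·E[r] = 0.022148, running G = -0.130977
t=3: π = [0.1250, 0.1665, 0.1465, 0.2104, 0.1709, 0.1807], E[r] = 0.0459, γ^t·E[r] = 0.033460, running G = -0.097517
t=4: π = [0.1250, 0.1669, 0.1464, 0.2112, 0.1702, 0.1803], E[r] = 0.0483, γ^t·E[r] = 0.031716, running G = -0.065801
t=5: π = [0.1250, 0.1670, 0.1463, 0.2114, 0.1701, 0.1802], E[r] = 0.0491, γ^t·E[r] = 0.029004, running G = -0.036797
t=6: π = [0.1250, 0.1671, 0.1463, 0.2115, 0.1700, 0.1802], E[r] = 0.0493, γ^t·E[r] = 0.026184, running G = -0.010613
t=7: π = [0.1250, 0.1671, 0.1463, 0.2115, 0.1700, 0.1802], E[r] = 0.0493, γ^t·E[r] = 0.023582, running G = 0.012969
t=8: π = [0.1250, 0.1671, 0.1463, 0.2115, 0.1700, 0.1802], E[r] = 0.0493, γ^t·E[r] = 0.021227, running G = 0.034196

G = 0.0342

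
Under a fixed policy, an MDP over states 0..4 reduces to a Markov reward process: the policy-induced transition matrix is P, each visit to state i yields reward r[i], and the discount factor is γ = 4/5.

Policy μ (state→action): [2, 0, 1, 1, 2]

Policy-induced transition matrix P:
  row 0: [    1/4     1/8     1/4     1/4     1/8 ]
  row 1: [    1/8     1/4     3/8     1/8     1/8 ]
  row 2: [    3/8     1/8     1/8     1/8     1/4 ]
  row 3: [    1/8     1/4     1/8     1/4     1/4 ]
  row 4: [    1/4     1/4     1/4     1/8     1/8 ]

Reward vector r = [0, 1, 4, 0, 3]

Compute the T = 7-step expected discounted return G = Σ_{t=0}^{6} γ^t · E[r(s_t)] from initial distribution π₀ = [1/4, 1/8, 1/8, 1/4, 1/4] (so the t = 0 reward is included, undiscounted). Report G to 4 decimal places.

t=0: π = [0.2500, 0.1250, 0.1250, 0.2500, 0.2500], E[r] = 1.3750, γ^t·E[r] = 1.375000, running G = 1.375000
t=1: π = [0.2188, 0.2031, 0.2188, 0.1875, 0.1719], E[r] = 1.5938, γ^t·E[r] = 1.275000, running G = 2.650000
t=2: π = [0.2285, 0.1953, 0.2246, 0.1758, 0.1758], E[r] = 1.6211, γ^t·E[r] = 1.037500, running G = 3.687500
t=3: π = [0.2317, 0.1934, 0.2244, 0.1755, 0.1750], E[r] = 1.6160, γ^t·E[r] = 0.827375, running G = 4.514875
t=4: π = [0.2319, 0.1930, 0.2242, 0.1759, 0.1750], E[r] = 1.6147, γ^t·E[r] = 0.661375, running G = 5.176250
t=5: π = [0.2319, 0.1930, 0.2241, 0.1760, 0.1750], E[r] = 1.6145, γ^t·E[r] = 0.529030, running G = 5.705280
t=6: π = [0.2319, 0.1930, 0.2241, 0.1760, 0.1750], E[r] = 1.6145, γ^t·E[r] = 0.423226, running G = 6.128506

G = 6.1285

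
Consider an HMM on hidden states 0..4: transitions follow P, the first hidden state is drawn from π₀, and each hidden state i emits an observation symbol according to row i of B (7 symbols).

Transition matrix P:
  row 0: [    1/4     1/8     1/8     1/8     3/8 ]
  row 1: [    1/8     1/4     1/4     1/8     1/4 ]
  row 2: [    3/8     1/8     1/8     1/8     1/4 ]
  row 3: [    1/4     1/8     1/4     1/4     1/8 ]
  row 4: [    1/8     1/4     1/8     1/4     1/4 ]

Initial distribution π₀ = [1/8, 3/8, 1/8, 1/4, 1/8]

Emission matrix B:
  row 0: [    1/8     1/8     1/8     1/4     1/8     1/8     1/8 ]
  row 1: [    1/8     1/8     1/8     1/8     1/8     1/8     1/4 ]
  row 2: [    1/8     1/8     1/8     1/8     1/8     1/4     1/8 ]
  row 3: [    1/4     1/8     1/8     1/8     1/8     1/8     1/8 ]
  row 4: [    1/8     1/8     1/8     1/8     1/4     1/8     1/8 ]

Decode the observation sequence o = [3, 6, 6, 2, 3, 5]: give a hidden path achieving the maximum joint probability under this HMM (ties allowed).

t=0: δ = [3.125e-02, 4.688e-02, 1.562e-02, 3.125e-02, 1.562e-02]  (obs o_0=3)
t=1: δ = [9.766e-04, 2.930e-03, 1.465e-03, 9.766e-04, 1.465e-03]  ψ = [0, 1, 1, 3, 0]  (obs o_1=6)
t=2: δ = [6.866e-05, 1.831e-04, 9.155e-05, 4.578e-05, 9.155e-05]  ψ = [2, 1, 1, 1, 1]  (obs o_2=6)
t=3: δ = [4.292e-06, 5.722e-06, 5.722e-06, 2.861e-06, 5.722e-06]  ψ = [2, 1, 1, 1, 1]  (obs o_3=2)
t=4: δ = [5.364e-07, 1.788e-07, 1.788e-07, 1.788e-07, 2.012e-07]  ψ = [2, 1, 1, 4, 0]  (obs o_4=3)
t=5: δ = [1.676e-08, 8.382e-09, 1.676e-08, 8.382e-09, 2.515e-08]  ψ = [0, 0, 0, 0, 0]  (obs o_5=5)
backtrack: best end state = 4; path = [1, 1, 1, 2, 0, 4]

path = [1, 1, 1, 2, 0, 4]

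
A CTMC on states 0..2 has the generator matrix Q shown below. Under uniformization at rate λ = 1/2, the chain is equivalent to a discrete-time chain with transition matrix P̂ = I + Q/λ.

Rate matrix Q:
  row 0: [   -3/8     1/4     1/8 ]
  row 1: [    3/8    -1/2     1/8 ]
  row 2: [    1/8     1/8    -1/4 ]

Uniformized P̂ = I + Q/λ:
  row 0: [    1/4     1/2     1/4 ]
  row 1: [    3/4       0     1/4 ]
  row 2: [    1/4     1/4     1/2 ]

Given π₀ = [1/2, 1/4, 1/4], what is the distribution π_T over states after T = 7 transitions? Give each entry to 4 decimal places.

π = [0.3885, 0.2782, 0.3333]

t=0: π = [0.5000, 0.2500, 0.2500]
t=1: π = [0.3750, 0.3125, 0.3125]
t=2: π = [0.4063, 0.2656, 0.3281]
t=3: π = [0.3828, 0.2852, 0.3320]
t=4: π = [0.3926, 0.2744, 0.3330]
t=5: π = [0.3872, 0.2795, 0.3333]
t=6: π = [0.3898, 0.2769, 0.3333]
t=7: π = [0.3885, 0.2782, 0.3333]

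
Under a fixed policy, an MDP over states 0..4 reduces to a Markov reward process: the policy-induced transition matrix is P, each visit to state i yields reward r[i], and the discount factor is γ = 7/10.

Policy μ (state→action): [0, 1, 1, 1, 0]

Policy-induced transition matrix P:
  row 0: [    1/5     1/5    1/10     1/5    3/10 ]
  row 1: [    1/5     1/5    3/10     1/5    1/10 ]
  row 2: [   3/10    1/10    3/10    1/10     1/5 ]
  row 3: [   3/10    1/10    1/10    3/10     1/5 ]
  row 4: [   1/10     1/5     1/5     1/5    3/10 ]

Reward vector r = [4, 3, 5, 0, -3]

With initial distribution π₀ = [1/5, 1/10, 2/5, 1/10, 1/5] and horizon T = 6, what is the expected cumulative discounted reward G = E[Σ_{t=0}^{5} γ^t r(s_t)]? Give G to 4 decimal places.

t=0: π = [0.2000, 0.1000, 0.4000, 0.1000, 0.2000], E[r] = 2.5000, γ^t·E[r] = 2.500000, running G = 2.500000
t=1: π = [0.2300, 0.1500, 0.2200, 0.1700, 0.2300], E[r] = 1.7800, γ^t·E[r] = 1.246000, running G = 3.746000
t=2: π = [0.2160, 0.1610, 0.1970, 0.1950, 0.2310], E[r] = 1.6390, γ^t·E[r] = 0.803110, running G = 4.549110
t=3: π = [0.2161, 0.1608, 0.1947, 0.1998, 0.2286], E[r] = 1.6345, γ^t·E[r] = 0.560634, running G = 5.109744
t=4: π = [0.2166, 0.1606, 0.1940, 0.2005, 0.2284], E[r] = 1.6326, γ^t·E[r] = 0.391997, running G = 5.501740
t=5: π = [0.2166, 0.1606, 0.1937, 0.2007, 0.2284], E[r] = 1.6315, γ^t·E[r] = 0.274201, running G = 5.775941

G = 5.7759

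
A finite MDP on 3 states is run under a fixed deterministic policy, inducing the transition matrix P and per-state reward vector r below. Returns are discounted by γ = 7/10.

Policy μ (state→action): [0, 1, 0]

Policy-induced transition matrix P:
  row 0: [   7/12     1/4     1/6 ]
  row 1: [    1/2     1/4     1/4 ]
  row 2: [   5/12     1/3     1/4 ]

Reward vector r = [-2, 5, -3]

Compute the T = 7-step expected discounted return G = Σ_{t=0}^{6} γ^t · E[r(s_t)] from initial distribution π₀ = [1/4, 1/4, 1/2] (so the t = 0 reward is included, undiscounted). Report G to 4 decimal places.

G = -1.3323

t=0: π = [0.2500, 0.2500, 0.5000], E[r] = -0.7500, γ^t·E[r] = -0.750000, running G = -0.750000
t=1: π = [0.4792, 0.2917, 0.2292], E[r] = -0.1875, γ^t·E[r] = -0.131250, running G = -0.881250
t=2: π = [0.5208, 0.2691, 0.2101], E[r] = -0.3264, γ^t·E[r] = -0.159931, running G = -1.041181
t=3: π = [0.5259, 0.2675, 0.2066], E[r] = -0.3341, γ^t·E[r] = -0.114581, running G = -1.155762
t=4: π = [0.5266, 0.2672, 0.2062], E[r] = -0.3357, γ^t·E[r] = -0.080592, running G = -1.236354
t=5: π = [0.5267, 0.2672, 0.2061], E[r] = -0.3358, γ^t·E[r] = -0.056446, running G = -1.292800
t=6: π = [0.5267, 0.2672, 0.2061], E[r] = -0.3359, γ^t·E[r] = -0.039515, running G = -1.332315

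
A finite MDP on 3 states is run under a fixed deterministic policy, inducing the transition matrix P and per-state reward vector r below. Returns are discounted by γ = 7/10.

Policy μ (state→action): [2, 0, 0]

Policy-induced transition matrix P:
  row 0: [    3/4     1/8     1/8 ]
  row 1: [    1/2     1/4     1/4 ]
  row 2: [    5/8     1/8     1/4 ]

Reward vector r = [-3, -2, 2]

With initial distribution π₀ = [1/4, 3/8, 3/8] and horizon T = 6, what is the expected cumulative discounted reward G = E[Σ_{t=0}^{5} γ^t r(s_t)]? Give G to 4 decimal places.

t=0: π = [0.2500, 0.3750, 0.3750], E[r] = -0.7500, γ^t·E[r] = -0.750000, running G = -0.750000
t=1: π = [0.6094, 0.1719, 0.2188], E[r] = -1.7344, γ^t·E[r] = -1.214063, running G = -1.964063
t=2: π = [0.6797, 0.1465, 0.1738], E[r] = -1.9844, γ^t·E[r] = -0.972344, running G = -2.936406
t=3: π = [0.6917, 0.1433, 0.1650], E[r] = -2.0315, γ^t·E[r] = -0.696802, running G = -3.633209
t=4: π = [0.6935, 0.1429, 0.1635], E[r] = -2.0394, γ^t·E[r] = -0.489652, running G = -4.122861
t=5: π = [0.6938, 0.1429, 0.1633], E[r] = -2.0406, γ^t·E[r] = -0.342964, running G = -4.465825

G = -4.4658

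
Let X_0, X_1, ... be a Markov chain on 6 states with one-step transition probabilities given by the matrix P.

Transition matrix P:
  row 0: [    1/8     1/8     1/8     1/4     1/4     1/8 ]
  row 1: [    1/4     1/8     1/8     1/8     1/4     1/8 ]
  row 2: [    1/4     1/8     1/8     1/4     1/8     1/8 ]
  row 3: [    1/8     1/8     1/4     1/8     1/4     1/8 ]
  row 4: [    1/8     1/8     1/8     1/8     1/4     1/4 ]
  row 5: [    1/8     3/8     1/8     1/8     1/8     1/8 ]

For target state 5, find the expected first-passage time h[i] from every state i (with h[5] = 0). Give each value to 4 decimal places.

h = [6.4960, 6.4946, 6.5977, 6.5073, 5.6826, 0.0000]

First-step conditioning: h[5] = 0; for i ≠ 5, h[i] = 1 + Σ_k P[i][k]·h[k].
  h[0] = 1 + 1/8·h[0] + 1/8·h[1] + 1/8·h[2] + 1/4·h[3] + 1/4·h[4]
  h[1] = 1 + 1/4·h[0] + 1/8·h[1] + 1/8·h[2] + 1/8·h[3] + 1/4·h[4]
  h[2] = 1 + 1/4·h[0] + 1/8·h[1] + 1/8·h[2] + 1/4·h[3] + 1/8·h[4]
  h[3] = 1 + 1/8·h[0] + 1/8·h[1] + 1/4·h[2] + 1/8·h[3] + 1/4·h[4]
  h[4] = 1 + 1/8·h[0] + 1/8·h[1] + 1/8·h[2] + 1/8·h[3] + 1/4·h[4]
Solving the 5×5 linear system over states ≠ 5 gives exactly h = [7360/1133, 36792/5665, 37376/5665, 36864/5665, 32192/5665, 0] (h[5] = 0 is the target).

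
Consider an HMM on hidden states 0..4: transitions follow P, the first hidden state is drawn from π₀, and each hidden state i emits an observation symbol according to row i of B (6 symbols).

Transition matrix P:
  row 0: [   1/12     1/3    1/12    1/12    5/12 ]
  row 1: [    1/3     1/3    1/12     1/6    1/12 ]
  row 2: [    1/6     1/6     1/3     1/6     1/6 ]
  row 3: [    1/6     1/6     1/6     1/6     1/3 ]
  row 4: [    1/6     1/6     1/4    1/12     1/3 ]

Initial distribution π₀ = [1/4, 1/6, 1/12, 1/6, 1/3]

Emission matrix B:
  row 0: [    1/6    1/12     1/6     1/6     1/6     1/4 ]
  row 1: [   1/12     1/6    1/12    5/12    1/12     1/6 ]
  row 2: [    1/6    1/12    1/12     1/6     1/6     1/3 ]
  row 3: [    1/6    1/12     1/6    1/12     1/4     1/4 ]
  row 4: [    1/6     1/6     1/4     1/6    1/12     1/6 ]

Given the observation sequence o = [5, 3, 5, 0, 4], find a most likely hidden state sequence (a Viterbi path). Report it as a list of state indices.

t=0: δ = [6.250e-02, 2.778e-02, 2.778e-02, 4.167e-02, 5.556e-02]  (obs o_0=5)
t=1: δ = [1.543e-03, 8.681e-03, 2.315e-03, 5.787e-04, 4.340e-03]  ψ = [1, 0, 4, 3, 0]  (obs o_1=3)
t=2: δ = [7.234e-04, 4.823e-04, 3.617e-04, 3.617e-04, 2.411e-04]  ψ = [1, 1, 4, 1, 4]  (obs o_2=5)
t=3: δ = [2.679e-05, 2.009e-05, 2.009e-05, 1.340e-05, 5.023e-05]  ψ = [1, 0, 2, 1, 0]  (obs o_3=0)
t=4: δ = [1.395e-06, 7.442e-07, 2.093e-06, 1.047e-06, 1.395e-06]  ψ = [4, 0, 4, 4, 4]  (obs o_4=4)
backtrack: best end state = 2; path = [0, 1, 0, 4, 2]

path = [0, 1, 0, 4, 2]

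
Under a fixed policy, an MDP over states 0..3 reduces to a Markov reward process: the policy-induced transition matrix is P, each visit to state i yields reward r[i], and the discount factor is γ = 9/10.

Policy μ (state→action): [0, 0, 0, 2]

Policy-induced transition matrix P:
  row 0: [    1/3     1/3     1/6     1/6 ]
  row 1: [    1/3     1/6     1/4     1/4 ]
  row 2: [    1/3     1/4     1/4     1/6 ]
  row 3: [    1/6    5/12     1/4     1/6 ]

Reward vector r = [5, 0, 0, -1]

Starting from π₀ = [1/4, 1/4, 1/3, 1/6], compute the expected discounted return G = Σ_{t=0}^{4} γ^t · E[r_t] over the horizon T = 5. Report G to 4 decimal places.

t=0: π = [0.2500, 0.2500, 0.3333, 0.1667], E[r] = 1.0833, γ^t·E[r] = 1.083333, running G = 1.083333
t=1: π = [0.3056, 0.2778, 0.2292, 0.1875], E[r] = 1.3403, γ^t·E[r] = 1.206250, running G = 2.289583
t=2: π = [0.3021, 0.2836, 0.2245, 0.1898], E[r] = 1.3206, γ^t·E[r] = 1.069688, running G = 3.359271
t=3: π = [0.3017, 0.2832, 0.2248, 0.1903], E[r] = 1.3182, γ^t·E[r] = 0.960961, running G = 4.320232
t=4: π = [0.3016, 0.2833, 0.2249, 0.1903], E[r] = 1.3178, γ^t·E[r] = 0.864622, running G = 5.184854

G = 5.1849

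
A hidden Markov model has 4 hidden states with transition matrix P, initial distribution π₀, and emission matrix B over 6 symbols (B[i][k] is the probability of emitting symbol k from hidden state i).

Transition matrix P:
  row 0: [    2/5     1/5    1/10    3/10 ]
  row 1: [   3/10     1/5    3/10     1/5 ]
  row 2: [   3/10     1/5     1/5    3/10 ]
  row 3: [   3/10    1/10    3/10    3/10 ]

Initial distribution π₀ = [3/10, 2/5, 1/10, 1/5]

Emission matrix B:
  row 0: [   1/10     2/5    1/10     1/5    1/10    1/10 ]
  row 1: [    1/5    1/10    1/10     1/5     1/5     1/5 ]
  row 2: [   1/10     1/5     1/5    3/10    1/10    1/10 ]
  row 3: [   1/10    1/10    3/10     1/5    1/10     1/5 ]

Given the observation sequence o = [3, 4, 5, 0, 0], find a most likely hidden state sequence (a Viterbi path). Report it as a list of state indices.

path = [1, 1, 1, 1, 1]

t=0: δ = [6.000e-02, 8.000e-02, 3.000e-02, 4.000e-02]  (obs o_0=3)
t=1: δ = [2.400e-03, 3.200e-03, 2.400e-03, 1.800e-03]  ψ = [0, 1, 1, 0]  (obs o_1=4)
t=2: δ = [9.600e-05, 1.280e-04, 9.600e-05, 1.440e-04]  ψ = [0, 1, 1, 0]  (obs o_2=5)
t=3: δ = [4.320e-06, 5.120e-06, 4.320e-06, 4.320e-06]  ψ = [3, 1, 3, 3]  (obs o_3=0)
t=4: δ = [1.728e-07, 2.048e-07, 1.536e-07, 1.296e-07]  ψ = [0, 1, 1, 0]  (obs o_4=0)
backtrack: best end state = 1; path = [1, 1, 1, 1, 1]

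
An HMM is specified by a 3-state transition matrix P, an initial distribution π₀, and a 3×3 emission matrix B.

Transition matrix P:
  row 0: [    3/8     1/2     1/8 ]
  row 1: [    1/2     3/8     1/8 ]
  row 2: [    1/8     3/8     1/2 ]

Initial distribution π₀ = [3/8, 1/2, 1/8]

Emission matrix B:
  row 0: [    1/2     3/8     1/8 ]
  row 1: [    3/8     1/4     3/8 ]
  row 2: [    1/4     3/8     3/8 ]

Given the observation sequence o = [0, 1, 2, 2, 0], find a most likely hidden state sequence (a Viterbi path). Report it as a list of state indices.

path = [1, 0, 1, 1, 0]

t=0: δ = [1.875e-01, 1.875e-01, 3.125e-02]  (obs o_0=0)
t=1: δ = [3.516e-02, 2.344e-02, 8.789e-03]  ψ = [1, 0, 0]  (obs o_1=1)
t=2: δ = [1.648e-03, 6.592e-03, 1.648e-03]  ψ = [0, 0, 0]  (obs o_2=2)
t=3: δ = [4.120e-04, 9.270e-04, 3.090e-04]  ψ = [1, 1, 1]  (obs o_3=2)
t=4: δ = [2.317e-04, 1.304e-04, 3.862e-05]  ψ = [1, 1, 2]  (obs o_4=0)
backtrack: best end state = 0; path = [1, 0, 1, 1, 0]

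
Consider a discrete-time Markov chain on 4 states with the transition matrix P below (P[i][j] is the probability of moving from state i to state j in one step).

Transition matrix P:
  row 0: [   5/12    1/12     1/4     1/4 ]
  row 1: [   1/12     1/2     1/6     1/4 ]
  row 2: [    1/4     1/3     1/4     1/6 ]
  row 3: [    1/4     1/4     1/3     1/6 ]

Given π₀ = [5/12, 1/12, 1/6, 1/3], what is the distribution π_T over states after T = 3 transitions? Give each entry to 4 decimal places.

t=0: π = [0.4167, 0.0833, 0.1667, 0.3333]
t=1: π = [0.3056, 0.2153, 0.2708, 0.2083]
t=2: π = [0.2650, 0.2755, 0.2494, 0.2101]
t=3: π = [0.2483, 0.2955, 0.2446, 0.2117]

π = [0.2483, 0.2955, 0.2446, 0.2117]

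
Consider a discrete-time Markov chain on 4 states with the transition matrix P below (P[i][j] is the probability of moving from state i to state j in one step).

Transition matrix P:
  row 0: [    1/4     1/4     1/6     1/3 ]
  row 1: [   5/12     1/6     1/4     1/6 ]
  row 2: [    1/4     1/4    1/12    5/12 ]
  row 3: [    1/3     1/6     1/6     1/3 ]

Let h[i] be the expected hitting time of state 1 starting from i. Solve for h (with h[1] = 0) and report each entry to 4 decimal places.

h = [4.5217, 0.0000, 4.5507, 4.8986]

First-step conditioning: h[1] = 0; for i ≠ 1, h[i] = 1 + Σ_k P[i][k]·h[k].
  h[0] = 1 + 1/4·h[0] + 1/6·h[2] + 1/3·h[3]
  h[2] = 1 + 1/4·h[0] + 1/12·h[2] + 5/12·h[3]
  h[3] = 1 + 1/3·h[0] + 1/6·h[2] + 1/3·h[3]
Solving the 3×3 linear system over states ≠ 1 gives exactly h = [104/23, 0, 314/69, 338/69] (h[1] = 0 is the target).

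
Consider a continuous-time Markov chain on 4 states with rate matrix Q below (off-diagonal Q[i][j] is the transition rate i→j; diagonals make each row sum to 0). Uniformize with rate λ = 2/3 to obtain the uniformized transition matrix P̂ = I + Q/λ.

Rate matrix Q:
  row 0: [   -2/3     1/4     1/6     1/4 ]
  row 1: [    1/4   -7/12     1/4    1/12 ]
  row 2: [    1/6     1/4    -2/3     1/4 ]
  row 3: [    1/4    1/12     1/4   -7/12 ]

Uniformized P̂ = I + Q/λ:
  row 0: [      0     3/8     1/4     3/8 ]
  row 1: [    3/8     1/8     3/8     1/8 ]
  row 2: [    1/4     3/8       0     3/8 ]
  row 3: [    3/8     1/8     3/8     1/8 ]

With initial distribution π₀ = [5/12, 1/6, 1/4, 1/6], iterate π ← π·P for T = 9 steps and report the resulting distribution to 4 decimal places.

π = [0.2498, 0.2502, 0.2498, 0.2502]

t=0: π = [0.4167, 0.1667, 0.2500, 0.1667]
t=1: π = [0.1875, 0.2917, 0.2292, 0.2917]
t=2: π = [0.2760, 0.2292, 0.2656, 0.2292]
t=3: π = [0.2383, 0.2604, 0.2409, 0.2604]
t=4: π = [0.2555, 0.2448, 0.2549, 0.2448]
t=5: π = [0.2473, 0.2526, 0.2475, 0.2526]
t=6: π = [0.2513, 0.2487, 0.2513, 0.2487]
t=7: π = [0.2493, 0.2507, 0.2494, 0.2507]
t=8: π = [0.2503, 0.2497, 0.2503, 0.2497]
t=9: π = [0.2498, 0.2502, 0.2498, 0.2502]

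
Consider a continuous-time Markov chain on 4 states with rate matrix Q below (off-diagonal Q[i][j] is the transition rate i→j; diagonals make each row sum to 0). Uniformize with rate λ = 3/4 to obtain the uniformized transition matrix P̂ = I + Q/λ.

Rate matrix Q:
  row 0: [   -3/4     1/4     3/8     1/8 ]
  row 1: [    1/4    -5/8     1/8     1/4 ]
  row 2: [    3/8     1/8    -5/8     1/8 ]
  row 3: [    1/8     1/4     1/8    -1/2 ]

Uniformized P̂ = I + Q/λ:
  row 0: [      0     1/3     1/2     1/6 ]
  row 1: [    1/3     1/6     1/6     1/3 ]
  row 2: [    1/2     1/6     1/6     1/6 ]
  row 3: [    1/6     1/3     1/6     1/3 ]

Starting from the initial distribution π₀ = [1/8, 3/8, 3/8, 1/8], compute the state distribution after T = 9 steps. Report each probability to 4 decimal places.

π = [0.2502, 0.2499, 0.2499, 0.2500]

t=0: π = [0.1250, 0.3750, 0.3750, 0.1250]
t=1: π = [0.3333, 0.2083, 0.2083, 0.2500]
t=2: π = [0.2153, 0.2639, 0.2778, 0.2431]
t=3: π = [0.2674, 0.2431, 0.2384, 0.2512]
t=4: π = [0.2421, 0.2531, 0.2558, 0.2490]
t=5: π = [0.2538, 0.2485, 0.2474, 0.2504]
t=6: π = [0.2482, 0.2507, 0.2513, 0.2498]
t=7: π = [0.2508, 0.2497, 0.2494, 0.2501]
t=8: π = [0.2496, 0.2502, 0.2503, 0.2500]
t=9: π = [0.2502, 0.2499, 0.2499, 0.2500]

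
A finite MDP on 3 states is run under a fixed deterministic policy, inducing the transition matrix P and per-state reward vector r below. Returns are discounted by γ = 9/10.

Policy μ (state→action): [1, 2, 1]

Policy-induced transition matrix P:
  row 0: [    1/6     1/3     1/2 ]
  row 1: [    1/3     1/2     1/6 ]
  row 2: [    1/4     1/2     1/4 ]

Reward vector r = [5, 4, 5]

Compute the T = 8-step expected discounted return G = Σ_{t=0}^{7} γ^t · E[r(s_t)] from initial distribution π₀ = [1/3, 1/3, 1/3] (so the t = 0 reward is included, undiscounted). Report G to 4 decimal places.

G = 26.0117

t=0: π = [0.3333, 0.3333, 0.3333], E[r] = 4.6667, γ^t·E[r] = 4.666667, running G = 4.666667
t=1: π = [0.2500, 0.4444, 0.3056], E[r] = 4.5556, γ^t·E[r] = 4.100000, running G = 8.766667
t=2: π = [0.2662, 0.4583, 0.2755], E[r] = 4.5417, γ^t·E[r] = 3.678750, running G = 12.445417
t=3: π = [0.2660, 0.4556, 0.2784], E[r] = 4.5444, γ^t·E[r] = 3.312844, running G = 15.758260
t=4: π = [0.2658, 0.4557, 0.2785], E[r] = 4.5443, γ^t·E[r] = 2.981538, running G = 18.739799
t=5: π = [0.2658, 0.4557, 0.2785], E[r] = 4.5443, γ^t·E[r] = 2.683364, running G = 21.423163
t=6: π = [0.2658, 0.4557, 0.2785], E[r] = 4.5443, γ^t·E[r] = 2.415029, running G = 23.838192
t=7: π = [0.2658, 0.4557, 0.2785], E[r] = 4.5443, γ^t·E[r] = 2.173526, running G = 26.011718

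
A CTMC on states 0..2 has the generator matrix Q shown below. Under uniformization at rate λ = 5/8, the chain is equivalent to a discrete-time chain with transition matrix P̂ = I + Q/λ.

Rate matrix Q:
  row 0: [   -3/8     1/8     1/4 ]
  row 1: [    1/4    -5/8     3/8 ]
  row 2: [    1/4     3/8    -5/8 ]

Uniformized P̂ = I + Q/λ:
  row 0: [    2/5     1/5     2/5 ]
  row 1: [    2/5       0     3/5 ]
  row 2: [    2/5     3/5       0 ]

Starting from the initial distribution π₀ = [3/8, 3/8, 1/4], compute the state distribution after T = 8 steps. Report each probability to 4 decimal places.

t=0: π = [0.3750, 0.3750, 0.2500]
t=1: π = [0.4000, 0.2250, 0.3750]
t=2: π = [0.4000, 0.3050, 0.2950]
t=3: π = [0.4000, 0.2570, 0.3430]
t=4: π = [0.4000, 0.2858, 0.3142]
t=5: π = [0.4000, 0.2685, 0.3315]
t=6: π = [0.4000, 0.2789, 0.3211]
t=7: π = [0.4000, 0.2727, 0.3273]
t=8: π = [0.4000, 0.2764, 0.3236]

π = [0.4000, 0.2764, 0.3236]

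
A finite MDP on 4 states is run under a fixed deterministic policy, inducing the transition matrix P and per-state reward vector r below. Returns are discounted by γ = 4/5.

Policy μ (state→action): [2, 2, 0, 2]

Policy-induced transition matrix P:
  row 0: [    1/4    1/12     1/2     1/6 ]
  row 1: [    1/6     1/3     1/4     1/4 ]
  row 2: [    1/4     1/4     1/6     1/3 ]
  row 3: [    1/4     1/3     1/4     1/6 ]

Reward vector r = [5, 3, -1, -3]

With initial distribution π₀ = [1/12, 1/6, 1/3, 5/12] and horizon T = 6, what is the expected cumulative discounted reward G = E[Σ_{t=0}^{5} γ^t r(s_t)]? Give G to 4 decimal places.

t=0: π = [0.0833, 0.1667, 0.3333, 0.4167], E[r] = -0.6667, γ^t·E[r] = -0.666667, running G = -0.666667
t=1: π = [0.2361, 0.2847, 0.2431, 0.2361], E[r] = 1.0833, γ^t·E[r] = 0.866667, running G = 0.200000
t=2: π = [0.2263, 0.2541, 0.2888, 0.2309], E[r] = 0.9120, γ^t·E[r] = 0.583704, running G = 0.783704
t=3: π = [0.2288, 0.2527, 0.2825, 0.2360], E[r] = 0.9118, γ^t·E[r] = 0.466864, running G = 1.250568
t=4: π = [0.2289, 0.2526, 0.2837, 0.2348], E[r] = 0.9144, γ^t·E[r] = 0.374525, running G = 1.625093
t=5: π = [0.2290, 0.2525, 0.2836, 0.2350], E[r] = 0.9136, γ^t·E[r] = 0.299355, running G = 1.924448

G = 1.9244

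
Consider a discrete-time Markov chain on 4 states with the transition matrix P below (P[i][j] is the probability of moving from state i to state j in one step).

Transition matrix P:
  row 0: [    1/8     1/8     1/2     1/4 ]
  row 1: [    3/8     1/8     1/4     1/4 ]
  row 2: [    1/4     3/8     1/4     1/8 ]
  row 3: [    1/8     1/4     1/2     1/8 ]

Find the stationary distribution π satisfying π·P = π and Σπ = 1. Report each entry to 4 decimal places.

Balance equations π_j = Σ_i π_i·P[i][j]:
  π_0 = 1/8·π_0 + 3/8·π_1 + 1/4·π_2 + 1/8·π_3
  π_1 = 1/8·π_0 + 1/8·π_1 + 3/8·π_2 + 1/4·π_3
  π_2 = 1/2·π_0 + 1/4·π_1 + 1/4·π_2 + 1/2·π_3
  normalize: π_0 + π_1 + π_2 + π_3 = 1
Solving the linear system gives exactly π = [86/377, 89/377, 133/377, 69/377].

π = [0.2281, 0.2361, 0.3528, 0.1830]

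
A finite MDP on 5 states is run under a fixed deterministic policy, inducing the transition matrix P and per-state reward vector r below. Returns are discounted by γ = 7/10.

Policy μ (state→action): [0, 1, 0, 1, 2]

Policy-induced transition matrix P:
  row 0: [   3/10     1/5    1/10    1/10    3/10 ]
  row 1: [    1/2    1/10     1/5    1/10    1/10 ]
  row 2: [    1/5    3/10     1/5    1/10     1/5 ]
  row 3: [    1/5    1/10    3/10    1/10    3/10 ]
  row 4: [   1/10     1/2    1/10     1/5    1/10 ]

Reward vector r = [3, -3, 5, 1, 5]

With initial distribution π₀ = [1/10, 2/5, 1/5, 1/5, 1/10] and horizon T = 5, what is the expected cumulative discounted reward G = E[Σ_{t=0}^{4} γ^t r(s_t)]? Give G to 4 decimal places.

G = 4.6641

t=0: π = [0.1000, 0.4000, 0.2000, 0.2000, 0.1000], E[r] = 0.8000, γ^t·E[r] = 0.800000, running G = 0.800000
t=1: π = [0.3200, 0.1900, 0.2000, 0.1100, 0.1800], E[r] = 2.4000, γ^t·E[r] = 1.680000, running G = 2.480000
t=2: π = [0.2710, 0.2440, 0.1610, 0.1180, 0.2060], E[r] = 2.0340, γ^t·E[r] = 0.996660, running G = 3.476660
t=3: π = [0.2797, 0.2417, 0.1641, 0.1206, 0.1939], E[r] = 2.0246, γ^t·E[r] = 0.694438, running G = 4.171098
t=4: π = [0.2811, 0.2384, 0.1647, 0.1194, 0.1965], E[r] = 2.0535, γ^t·E[r] = 0.493036, running G = 4.664134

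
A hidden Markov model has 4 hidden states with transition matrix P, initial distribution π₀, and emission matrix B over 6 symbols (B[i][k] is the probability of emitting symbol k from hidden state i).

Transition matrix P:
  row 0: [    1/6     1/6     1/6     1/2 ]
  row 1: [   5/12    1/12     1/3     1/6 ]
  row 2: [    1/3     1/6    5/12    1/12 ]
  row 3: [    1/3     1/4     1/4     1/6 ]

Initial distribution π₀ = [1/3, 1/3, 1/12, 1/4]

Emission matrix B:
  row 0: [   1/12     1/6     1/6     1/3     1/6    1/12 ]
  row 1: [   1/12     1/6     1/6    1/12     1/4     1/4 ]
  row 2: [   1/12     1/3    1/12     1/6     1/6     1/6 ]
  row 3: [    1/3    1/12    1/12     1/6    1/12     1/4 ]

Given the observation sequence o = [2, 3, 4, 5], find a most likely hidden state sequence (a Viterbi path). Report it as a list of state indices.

path = [0, 3, 0, 3]

t=0: δ = [5.556e-02, 5.556e-02, 6.944e-03, 2.083e-02]  (obs o_0=2)
t=1: δ = [7.716e-03, 7.716e-04, 3.086e-03, 4.630e-03]  ψ = [1, 0, 1, 0]  (obs o_1=3)
t=2: δ = [2.572e-04, 3.215e-04, 2.143e-04, 3.215e-04]  ψ = [3, 0, 0, 0]  (obs o_2=4)
t=3: δ = [1.116e-05, 2.009e-05, 1.786e-05, 3.215e-05]  ψ = [1, 3, 1, 0]  (obs o_3=5)
backtrack: best end state = 3; path = [0, 3, 0, 3]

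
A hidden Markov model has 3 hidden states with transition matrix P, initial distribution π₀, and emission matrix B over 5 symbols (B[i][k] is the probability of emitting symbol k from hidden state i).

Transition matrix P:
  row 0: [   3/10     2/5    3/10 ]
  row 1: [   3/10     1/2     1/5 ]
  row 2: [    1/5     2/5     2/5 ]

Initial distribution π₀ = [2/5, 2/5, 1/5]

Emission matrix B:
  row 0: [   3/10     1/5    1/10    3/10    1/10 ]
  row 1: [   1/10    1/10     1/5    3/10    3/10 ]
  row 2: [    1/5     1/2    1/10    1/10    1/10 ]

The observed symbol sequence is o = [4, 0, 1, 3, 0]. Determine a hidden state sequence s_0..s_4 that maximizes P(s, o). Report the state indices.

t=0: δ = [4.000e-02, 1.200e-01, 2.000e-02]  (obs o_0=4)
t=1: δ = [1.080e-02, 6.000e-03, 4.800e-03]  ψ = [1, 1, 1]  (obs o_1=0)
t=2: δ = [6.480e-04, 4.320e-04, 1.620e-03]  ψ = [0, 0, 0]  (obs o_2=1)
t=3: δ = [9.720e-05, 1.944e-04, 6.480e-05]  ψ = [2, 2, 2]  (obs o_3=3)
t=4: δ = [1.750e-05, 9.720e-06, 7.776e-06]  ψ = [1, 1, 1]  (obs o_4=0)
backtrack: best end state = 0; path = [1, 0, 2, 1, 0]

path = [1, 0, 2, 1, 0]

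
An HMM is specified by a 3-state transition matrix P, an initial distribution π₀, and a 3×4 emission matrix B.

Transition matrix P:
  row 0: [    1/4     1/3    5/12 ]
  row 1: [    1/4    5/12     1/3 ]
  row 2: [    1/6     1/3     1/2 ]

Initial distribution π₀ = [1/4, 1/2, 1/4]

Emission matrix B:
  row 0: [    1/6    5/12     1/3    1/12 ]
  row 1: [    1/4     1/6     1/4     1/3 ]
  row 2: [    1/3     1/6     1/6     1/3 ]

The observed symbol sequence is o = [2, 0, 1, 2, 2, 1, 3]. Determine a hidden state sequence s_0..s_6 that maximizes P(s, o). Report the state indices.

path = [1, 1, 0, 1, 1, 0, 2]

t=0: δ = [8.333e-02, 1.250e-01, 4.167e-02]  (obs o_0=2)
t=1: δ = [5.208e-03, 1.302e-02, 1.389e-02]  ψ = [1, 1, 1]  (obs o_1=0)
t=2: δ = [1.356e-03, 9.042e-04, 1.157e-03]  ψ = [1, 1, 2]  (obs o_2=1)
t=3: δ = [1.130e-04, 1.130e-04, 9.645e-05]  ψ = [0, 0, 2]  (obs o_3=2)
t=4: δ = [9.419e-06, 1.177e-05, 8.038e-06]  ψ = [0, 1, 2]  (obs o_4=2)
t=5: δ = [1.226e-06, 8.176e-07, 6.698e-07]  ψ = [1, 1, 2]  (obs o_5=1)
t=6: δ = [2.555e-08, 1.363e-07, 1.703e-07]  ψ = [0, 0, 0]  (obs o_6=3)
backtrack: best end state = 2; path = [1, 1, 0, 1, 1, 0, 2]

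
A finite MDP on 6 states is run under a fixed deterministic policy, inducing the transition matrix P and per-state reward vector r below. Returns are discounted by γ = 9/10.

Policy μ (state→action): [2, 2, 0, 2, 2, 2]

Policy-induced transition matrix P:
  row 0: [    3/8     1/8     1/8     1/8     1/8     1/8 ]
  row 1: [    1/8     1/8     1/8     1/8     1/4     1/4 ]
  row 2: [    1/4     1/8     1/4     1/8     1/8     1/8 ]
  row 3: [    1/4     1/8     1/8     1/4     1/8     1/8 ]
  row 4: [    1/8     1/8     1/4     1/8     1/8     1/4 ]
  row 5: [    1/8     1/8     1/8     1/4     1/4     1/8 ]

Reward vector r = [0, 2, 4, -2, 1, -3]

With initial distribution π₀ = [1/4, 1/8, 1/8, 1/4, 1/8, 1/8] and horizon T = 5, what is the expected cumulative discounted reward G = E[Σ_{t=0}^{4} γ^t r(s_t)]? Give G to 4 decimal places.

G = 0.7622

t=0: π = [0.2500, 0.1250, 0.1250, 0.2500, 0.1250, 0.1250], E[r] = 0.0000, γ^t·E[r] = 0.000000, running G = 0.000000
t=1: π = [0.2344, 0.1250, 0.1563, 0.1719, 0.1563, 0.1563], E[r] = 0.2188, γ^t·E[r] = 0.196875, running G = 0.196875
t=2: π = [0.2246, 0.1250, 0.1641, 0.1660, 0.1602, 0.1602], E[r] = 0.2539, γ^t·E[r] = 0.205664, running G = 0.402539
t=3: π = [0.2224, 0.1250, 0.1655, 0.1658, 0.1606, 0.1606], E[r] = 0.2593, γ^t·E[r] = 0.189013, running G = 0.591552
t=4: π = [0.2220, 0.1250, 0.1658, 0.1658, 0.1607, 0.1607], E[r] = 0.2601, γ^t·E[r] = 0.170632, running G = 0.762185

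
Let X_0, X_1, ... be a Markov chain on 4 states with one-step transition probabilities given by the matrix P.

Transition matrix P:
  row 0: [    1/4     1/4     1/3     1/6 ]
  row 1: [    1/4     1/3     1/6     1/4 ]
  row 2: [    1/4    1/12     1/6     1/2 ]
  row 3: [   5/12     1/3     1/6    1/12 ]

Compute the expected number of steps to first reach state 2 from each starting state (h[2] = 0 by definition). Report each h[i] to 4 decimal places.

First-step conditioning: h[2] = 0; for i ≠ 2, h[i] = 1 + Σ_k P[i][k]·h[k].
  h[0] = 1 + 1/4·h[0] + 1/4·h[1] + 1/6·h[3]
  h[1] = 1 + 1/4·h[0] + 1/3·h[1] + 1/4·h[3]
  h[3] = 1 + 5/12·h[0] + 1/3·h[1] + 1/12·h[3]
Solving the 3×3 linear system over states ≠ 2 gives exactly h = [426/109, 510/109, 0, 498/109] (h[2] = 0 is the target).

h = [3.9083, 4.6789, 0.0000, 4.5688]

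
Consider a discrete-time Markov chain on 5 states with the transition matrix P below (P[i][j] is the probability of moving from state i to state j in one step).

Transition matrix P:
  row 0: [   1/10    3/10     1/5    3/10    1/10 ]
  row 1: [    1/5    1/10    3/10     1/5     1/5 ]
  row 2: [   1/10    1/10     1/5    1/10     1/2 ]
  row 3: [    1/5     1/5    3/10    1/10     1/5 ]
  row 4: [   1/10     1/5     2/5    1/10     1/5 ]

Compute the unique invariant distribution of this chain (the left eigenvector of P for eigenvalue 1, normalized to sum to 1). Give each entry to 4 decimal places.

Balance equations π_j = Σ_i π_i·P[i][j]:
  π_0 = 1/10·π_0 + 1/5·π_1 + 1/10·π_2 + 1/5·π_3 + 1/10·π_4
  π_1 = 3/10·π_0 + 1/10·π_1 + 1/10·π_2 + 1/5·π_3 + 1/5·π_4
  π_2 = 1/5·π_0 + 3/10·π_1 + 1/5·π_2 + 3/10·π_3 + 2/5·π_4
  π_3 = 3/10·π_0 + 1/5·π_1 + 1/10·π_2 + 1/10·π_3 + 1/10·π_4
  normalize: π_0 + π_1 + π_2 + π_3 + π_4 = 1
Solving the linear system gives exactly π = [151/1152, 1063/6336, 329/1152, 151/1056, 157/576].

π = [0.1311, 0.1678, 0.2856, 0.1430, 0.2726]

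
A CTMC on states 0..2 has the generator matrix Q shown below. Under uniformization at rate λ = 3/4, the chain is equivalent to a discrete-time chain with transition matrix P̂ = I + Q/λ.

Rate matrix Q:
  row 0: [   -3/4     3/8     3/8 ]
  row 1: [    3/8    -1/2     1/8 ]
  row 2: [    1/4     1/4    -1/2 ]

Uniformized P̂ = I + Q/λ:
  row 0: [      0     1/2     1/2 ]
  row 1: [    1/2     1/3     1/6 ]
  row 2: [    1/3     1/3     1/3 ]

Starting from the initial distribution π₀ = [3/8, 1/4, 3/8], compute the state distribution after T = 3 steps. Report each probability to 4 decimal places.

π = [0.2905, 0.3860, 0.3235]

t=0: π = [0.3750, 0.2500, 0.3750]
t=1: π = [0.2500, 0.3958, 0.3542]
t=2: π = [0.3160, 0.3750, 0.3090]
t=3: π = [0.2905, 0.3860, 0.3235]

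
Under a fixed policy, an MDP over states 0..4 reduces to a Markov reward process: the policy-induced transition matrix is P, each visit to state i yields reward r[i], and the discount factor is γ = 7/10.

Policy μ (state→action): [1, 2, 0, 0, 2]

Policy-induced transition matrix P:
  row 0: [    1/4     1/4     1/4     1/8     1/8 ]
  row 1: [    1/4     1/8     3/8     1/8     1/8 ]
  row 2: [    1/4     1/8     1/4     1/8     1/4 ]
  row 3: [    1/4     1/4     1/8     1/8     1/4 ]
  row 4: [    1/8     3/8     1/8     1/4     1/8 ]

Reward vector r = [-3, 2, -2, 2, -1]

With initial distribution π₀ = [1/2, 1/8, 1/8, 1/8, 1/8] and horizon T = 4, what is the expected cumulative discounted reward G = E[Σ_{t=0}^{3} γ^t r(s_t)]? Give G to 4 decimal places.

G = -2.3009

t=0: π = [0.5000, 0.1250, 0.1250, 0.1250, 0.1250], E[r] = -1.3750, γ^t·E[r] = -1.375000, running G = -1.375000
t=1: π = [0.2344, 0.2344, 0.2344, 0.1406, 0.1563], E[r] = -0.5781, γ^t·E[r] = -0.404688, running G = -1.779688
t=2: π = [0.2305, 0.2109, 0.2422, 0.1445, 0.1719], E[r] = -0.6367, γ^t·E[r] = -0.311992, running G = -2.091680
t=3: π = [0.2285, 0.2148, 0.2368, 0.1465, 0.1733], E[r] = -0.6099, γ^t·E[r] = -0.209183, running G = -2.300863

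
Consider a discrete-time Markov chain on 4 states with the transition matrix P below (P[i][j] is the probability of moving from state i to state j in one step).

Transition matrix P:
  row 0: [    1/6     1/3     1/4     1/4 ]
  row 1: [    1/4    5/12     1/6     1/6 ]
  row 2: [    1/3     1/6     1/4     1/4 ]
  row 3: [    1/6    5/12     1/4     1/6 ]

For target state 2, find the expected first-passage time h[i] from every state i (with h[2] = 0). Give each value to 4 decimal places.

First-step conditioning: h[2] = 0; for i ≠ 2, h[i] = 1 + Σ_k P[i][k]·h[k].
  h[0] = 1 + 1/6·h[0] + 1/3·h[1] + 1/4·h[3]
  h[1] = 1 + 1/4·h[0] + 5/12·h[1] + 1/6·h[3]
  h[3] = 1 + 1/6·h[0] + 5/12·h[1] + 1/6·h[3]
Solving the 3×3 linear system over states ≠ 2 gives exactly h = [1728/377, 1884/377, 0, 60/13] (h[2] = 0 is the target).

h = [4.5836, 4.9973, 0.0000, 4.6154]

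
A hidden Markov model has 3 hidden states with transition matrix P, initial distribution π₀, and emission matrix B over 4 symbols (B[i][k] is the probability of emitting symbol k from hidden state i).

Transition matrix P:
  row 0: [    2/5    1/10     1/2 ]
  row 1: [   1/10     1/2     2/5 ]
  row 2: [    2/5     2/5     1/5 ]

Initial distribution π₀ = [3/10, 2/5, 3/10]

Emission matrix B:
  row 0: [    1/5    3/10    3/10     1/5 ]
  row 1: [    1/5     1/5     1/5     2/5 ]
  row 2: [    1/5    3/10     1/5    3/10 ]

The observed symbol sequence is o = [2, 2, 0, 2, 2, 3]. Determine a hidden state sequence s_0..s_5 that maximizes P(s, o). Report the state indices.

t=0: δ = [9.000e-02, 8.000e-02, 6.000e-02]  (obs o_0=2)
t=1: δ = [1.080e-02, 8.000e-03, 9.000e-03]  ψ = [0, 1, 0]  (obs o_1=2)
t=2: δ = [8.640e-04, 8.000e-04, 1.080e-03]  ψ = [0, 1, 0]  (obs o_2=0)
t=3: δ = [1.296e-04, 8.640e-05, 8.640e-05]  ψ = [2, 2, 0]  (obs o_3=2)
t=4: δ = [1.555e-05, 8.640e-06, 1.296e-05]  ψ = [0, 1, 0]  (obs o_4=2)
t=5: δ = [1.244e-06, 2.074e-06, 2.333e-06]  ψ = [0, 2, 0]  (obs o_5=3)
backtrack: best end state = 2; path = [0, 0, 2, 0, 0, 2]

path = [0, 0, 2, 0, 0, 2]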